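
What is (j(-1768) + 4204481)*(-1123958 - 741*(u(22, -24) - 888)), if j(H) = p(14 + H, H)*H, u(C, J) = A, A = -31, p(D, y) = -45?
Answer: -1897740198139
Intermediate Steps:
u(C, J) = -31
j(H) = -45*H
(j(-1768) + 4204481)*(-1123958 - 741*(u(22, -24) - 888)) = (-45*(-1768) + 4204481)*(-1123958 - 741*(-31 - 888)) = (79560 + 4204481)*(-1123958 - 741*(-919)) = 4284041*(-1123958 + 680979) = 4284041*(-442979) = -1897740198139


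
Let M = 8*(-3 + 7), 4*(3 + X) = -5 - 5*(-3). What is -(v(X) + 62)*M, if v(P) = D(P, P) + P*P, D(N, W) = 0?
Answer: -1992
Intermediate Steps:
X = -½ (X = -3 + (-5 - 5*(-3))/4 = -3 + (-5 + 15)/4 = -3 + (¼)*10 = -3 + 5/2 = -½ ≈ -0.50000)
M = 32 (M = 8*4 = 32)
v(P) = P² (v(P) = 0 + P*P = 0 + P² = P²)
-(v(X) + 62)*M = -((-½)² + 62)*32 = -(¼ + 62)*32 = -249*32/4 = -1*1992 = -1992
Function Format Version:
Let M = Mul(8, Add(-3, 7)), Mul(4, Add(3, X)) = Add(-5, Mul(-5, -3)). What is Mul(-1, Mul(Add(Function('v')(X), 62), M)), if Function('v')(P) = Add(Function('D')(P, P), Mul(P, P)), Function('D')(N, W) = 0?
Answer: -1992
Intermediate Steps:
X = Rational(-1, 2) (X = Add(-3, Mul(Rational(1, 4), Add(-5, Mul(-5, -3)))) = Add(-3, Mul(Rational(1, 4), Add(-5, 15))) = Add(-3, Mul(Rational(1, 4), 10)) = Add(-3, Rational(5, 2)) = Rational(-1, 2) ≈ -0.50000)
M = 32 (M = Mul(8, 4) = 32)
Function('v')(P) = Pow(P, 2) (Function('v')(P) = Add(0, Mul(P, P)) = Add(0, Pow(P, 2)) = Pow(P, 2))
Mul(-1, Mul(Add(Function('v')(X), 62), M)) = Mul(-1, Mul(Add(Pow(Rational(-1, 2), 2), 62), 32)) = Mul(-1, Mul(Add(Rational(1, 4), 62), 32)) = Mul(-1, Mul(Rational(249, 4), 32)) = Mul(-1, 1992) = -1992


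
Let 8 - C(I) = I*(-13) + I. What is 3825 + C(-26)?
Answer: 3521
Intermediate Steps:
C(I) = 8 + 12*I (C(I) = 8 - (I*(-13) + I) = 8 - (-13*I + I) = 8 - (-12)*I = 8 + 12*I)
3825 + C(-26) = 3825 + (8 + 12*(-26)) = 3825 + (8 - 312) = 3825 - 304 = 3521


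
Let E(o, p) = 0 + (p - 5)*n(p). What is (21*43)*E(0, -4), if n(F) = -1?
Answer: 8127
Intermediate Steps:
E(o, p) = 5 - p (E(o, p) = 0 + (p - 5)*(-1) = 0 + (-5 + p)*(-1) = 0 + (5 - p) = 5 - p)
(21*43)*E(0, -4) = (21*43)*(5 - 1*(-4)) = 903*(5 + 4) = 903*9 = 8127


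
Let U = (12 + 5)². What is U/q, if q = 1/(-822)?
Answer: -237558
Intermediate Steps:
q = -1/822 ≈ -0.0012165
U = 289 (U = 17² = 289)
U/q = 289/(-1/822) = 289*(-822) = -237558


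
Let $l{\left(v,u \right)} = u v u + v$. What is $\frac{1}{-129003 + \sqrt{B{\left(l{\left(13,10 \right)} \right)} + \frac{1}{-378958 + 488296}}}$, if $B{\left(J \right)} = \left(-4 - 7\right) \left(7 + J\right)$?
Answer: $- \frac{14104930014}{1819579874183801} - \frac{i \sqrt{173583670393542}}{1819579874183801} \approx -7.7517 \cdot 10^{-6} - 7.2407 \cdot 10^{-9} i$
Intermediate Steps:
$l{\left(v,u \right)} = v + v u^{2}$ ($l{\left(v,u \right)} = v u^{2} + v = v + v u^{2}$)
$B{\left(J \right)} = -77 - 11 J$ ($B{\left(J \right)} = \left(-4 - 7\right) \left(7 + J\right) = - 11 \left(7 + J\right) = -77 - 11 J$)
$\frac{1}{-129003 + \sqrt{B{\left(l{\left(13,10 \right)} \right)} + \frac{1}{-378958 + 488296}}} = \frac{1}{-129003 + \sqrt{\left(-77 - 11 \cdot 13 \left(1 + 10^{2}\right)\right) + \frac{1}{-378958 + 488296}}} = \frac{1}{-129003 + \sqrt{\left(-77 - 11 \cdot 13 \left(1 + 100\right)\right) + \frac{1}{109338}}} = \frac{1}{-129003 + \sqrt{\left(-77 - 11 \cdot 13 \cdot 101\right) + \frac{1}{109338}}} = \frac{1}{-129003 + \sqrt{\left(-77 - 14443\right) + \frac{1}{109338}}} = \frac{1}{-129003 + \sqrt{-14520 + \frac{1}{109338}}} = \frac{1}{-129003 + \sqrt{- \frac{1587587759}{109338}}} = \frac{1}{-129003 + \frac{i \sqrt{173583670393542}}{109338}}$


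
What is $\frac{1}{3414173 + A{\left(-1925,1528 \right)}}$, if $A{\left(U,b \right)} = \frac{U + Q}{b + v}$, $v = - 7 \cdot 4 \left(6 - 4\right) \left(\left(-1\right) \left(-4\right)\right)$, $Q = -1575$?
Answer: $\frac{326}{1113019523} \approx 2.929 \cdot 10^{-7}$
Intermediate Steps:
$v = -224$ ($v = - 7 \cdot 4 \cdot 2 \cdot 4 = \left(-7\right) 8 \cdot 4 = \left(-56\right) 4 = -224$)
$A{\left(U,b \right)} = \frac{-1575 + U}{-224 + b}$ ($A{\left(U,b \right)} = \frac{U - 1575}{b - 224} = \frac{-1575 + U}{-224 + b}$)
$\frac{1}{3414173 + A{\left(-1925,1528 \right)}} = \frac{1}{3414173 + \frac{-1575 - 1925}{-224 + 1528}} = \frac{1}{3414173 + \frac{1}{1304} \left(-3500\right)} = \frac{1}{3414173 - \frac{875}{326}} = \frac{1}{\frac{1113019523}{326}} = \frac{326}{1113019523}$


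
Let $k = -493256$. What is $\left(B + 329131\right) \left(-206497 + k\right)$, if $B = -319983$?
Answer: $-6401340444$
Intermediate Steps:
$\left(B + 329131\right) \left(-206497 + k\right) = \left(-319983 + 329131\right) \left(-206497 - 493256\right) = 9148 \left(-699753\right) = -6401340444$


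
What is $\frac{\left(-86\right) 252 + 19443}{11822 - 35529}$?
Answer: $\frac{2229}{23707} \approx 0.094023$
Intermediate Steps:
$\frac{\left(-86\right) 252 + 19443}{11822 - 35529} = \frac{-21672 + 19443}{-23707} = \left(-2229\right) \left(- \frac{1}{23707}\right) = \frac{2229}{23707}$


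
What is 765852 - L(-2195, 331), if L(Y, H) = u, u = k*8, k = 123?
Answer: 764868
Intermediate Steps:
u = 984 (u = 123*8 = 984)
L(Y, H) = 984
765852 - L(-2195, 331) = 765852 - 1*984 = 765852 - 984 = 764868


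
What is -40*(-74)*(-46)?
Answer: -136160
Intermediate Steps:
-40*(-74)*(-46) = 2960*(-46) = -136160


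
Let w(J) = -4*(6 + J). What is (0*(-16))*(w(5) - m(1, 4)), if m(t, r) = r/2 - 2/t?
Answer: 0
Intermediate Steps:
m(t, r) = r/2 - 2/t (m(t, r) = r*(1/2) - 2/t = r/2 - 2/t)
w(J) = -24 - 4*J
(0*(-16))*(w(5) - m(1, 4)) = (0*(-16))*((-24 - 4*5) - ((1/2)*4 - 2/1)) = 0*((-24 - 20) - (2 - 2*1)) = 0*(-44 - (2 - 2)) = 0*(-44 - 1*0) = 0*(-44 + 0) = 0*(-44) = 0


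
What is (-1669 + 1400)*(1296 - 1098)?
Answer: -53262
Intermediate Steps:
(-1669 + 1400)*(1296 - 1098) = -269*198 = -53262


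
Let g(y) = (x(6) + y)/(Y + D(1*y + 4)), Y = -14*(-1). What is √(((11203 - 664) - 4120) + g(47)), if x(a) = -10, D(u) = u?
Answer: 2*√6780670/65 ≈ 80.122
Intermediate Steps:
Y = 14
g(y) = (-10 + y)/(18 + y) (g(y) = (-10 + y)/(14 + (1*y + 4)) = (-10 + y)/(14 + (y + 4)) = (-10 + y)/(14 + (4 + y)) = (-10 + y)/(18 + y))
√(((11203 - 664) - 4120) + g(47)) = √(((11203 - 664) - 4120) + (-10 + 47)/(18 + 47)) = √((10539 - 4120) + 37/65) = √(6419 + (1/65)*37) = √(6419 + 37/65) = √(417272/65) = 2*√6780670/65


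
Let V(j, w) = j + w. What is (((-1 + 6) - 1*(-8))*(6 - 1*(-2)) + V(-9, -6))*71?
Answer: 6319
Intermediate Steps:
(((-1 + 6) - 1*(-8))*(6 - 1*(-2)) + V(-9, -6))*71 = (((-1 + 6) - 1*(-8))*(6 - 1*(-2)) + (-9 - 6))*71 = ((5 + 8)*(6 + 2) - 15)*71 = (13*8 - 15)*71 = (104 - 15)*71 = 89*71 = 6319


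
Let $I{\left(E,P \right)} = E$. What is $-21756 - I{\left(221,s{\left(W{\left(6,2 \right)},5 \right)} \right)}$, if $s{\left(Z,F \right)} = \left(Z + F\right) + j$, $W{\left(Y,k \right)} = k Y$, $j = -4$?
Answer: $-21977$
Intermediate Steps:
$W{\left(Y,k \right)} = Y k$
$s{\left(Z,F \right)} = -4 + F + Z$ ($s{\left(Z,F \right)} = \left(Z + F\right) - 4 = \left(F + Z\right) - 4 = -4 + F + Z$)
$-21756 - I{\left(221,s{\left(W{\left(6,2 \right)},5 \right)} \right)} = -21756 - 221 = -21977$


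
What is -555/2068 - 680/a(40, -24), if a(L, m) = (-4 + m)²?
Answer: -115085/101332 ≈ -1.1357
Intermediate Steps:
-555/2068 - 680/a(40, -24) = -555/2068 - 680/(-4 - 24)² = -555*1/2068 - 680/((-28)²) = -555/2068 - 680/784 = -555/2068 - 680*1/784 = -555/2068 - 85/98 = -115085/101332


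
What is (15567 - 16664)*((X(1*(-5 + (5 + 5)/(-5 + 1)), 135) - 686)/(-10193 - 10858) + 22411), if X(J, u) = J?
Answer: -1035073591973/42102 ≈ -2.4585e+7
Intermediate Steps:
(15567 - 16664)*((X(1*(-5 + (5 + 5)/(-5 + 1)), 135) - 686)/(-10193 - 10858) + 22411) = (15567 - 16664)*((1*(-5 + (5 + 5)/(-5 + 1)) - 686)/(-10193 - 10858) + 22411) = -1097*((1*(-5 + 10/(-4)) - 686)/(-21051) + 22411) = -1097*((1*(-5 + 10*(-¼)) - 686)*(-1/21051) + 22411) = -1097*((1*(-5 - 5/2) - 686)*(-1/21051) + 22411) = -1097*((1*(-15/2) - 686)*(-1/21051) + 22411) = -1097*((-15/2 - 686)*(-1/21051) + 22411) = -1097*(-1387/2*(-1/21051) + 22411) = -1097*(1387/42102 + 22411) = -1097*943549309/42102 = -1035073591973/42102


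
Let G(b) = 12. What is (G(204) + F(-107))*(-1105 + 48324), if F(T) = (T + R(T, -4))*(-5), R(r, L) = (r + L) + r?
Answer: 77297503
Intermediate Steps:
R(r, L) = L + 2*r (R(r, L) = (L + r) + r = L + 2*r)
F(T) = 20 - 15*T (F(T) = (T + (-4 + 2*T))*(-5) = (-4 + 3*T)*(-5) = 20 - 15*T)
(G(204) + F(-107))*(-1105 + 48324) = (12 + (20 - 15*(-107)))*(-1105 + 48324) = (12 + (20 + 1605))*47219 = (12 + 1625)*47219 = 1637*47219 = 77297503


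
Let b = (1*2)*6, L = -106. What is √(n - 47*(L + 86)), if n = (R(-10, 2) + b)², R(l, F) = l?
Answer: 4*√59 ≈ 30.725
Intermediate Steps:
b = 12 (b = 2*6 = 12)
n = 4 (n = (-10 + 12)² = 2² = 4)
√(n - 47*(L + 86)) = √(4 - 47*(-106 + 86)) = √(4 - 47*(-20)) = √(4 + 940) = √944 = 4*√59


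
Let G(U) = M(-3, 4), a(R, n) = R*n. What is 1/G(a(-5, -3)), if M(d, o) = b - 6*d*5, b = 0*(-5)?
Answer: 1/90 ≈ 0.011111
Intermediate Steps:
b = 0
M(d, o) = -30*d (M(d, o) = 0 - 6*d*5 = 0 - 30*d = -30*d)
G(U) = 90 (G(U) = -30*(-3) = 90)
1/G(a(-5, -3)) = 1/90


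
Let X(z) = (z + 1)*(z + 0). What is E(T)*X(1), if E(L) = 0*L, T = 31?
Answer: 0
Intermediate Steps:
E(L) = 0
X(z) = z*(1 + z) (X(z) = (1 + z)*z = z*(1 + z))
E(T)*X(1) = 0*(1*(1 + 1)) = 0*(1*2) = 0*2 = 0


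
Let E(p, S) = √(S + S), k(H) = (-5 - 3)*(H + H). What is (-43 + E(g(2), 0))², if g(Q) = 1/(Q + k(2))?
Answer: 1849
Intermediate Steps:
k(H) = -16*H
g(Q) = 1/(-32 + Q) (g(Q) = 1/(Q - 16*2) = 1/(Q - 32) = 1/(-32 + Q))
E(p, S) = √2*√S (E(p, S) = √(2*S) = √2*√S)
(-43 + E(g(2), 0))² = (-43 + √2*√0)² = (-43 + √2*0)² = (-43 + 0)² = (-43)² = 1849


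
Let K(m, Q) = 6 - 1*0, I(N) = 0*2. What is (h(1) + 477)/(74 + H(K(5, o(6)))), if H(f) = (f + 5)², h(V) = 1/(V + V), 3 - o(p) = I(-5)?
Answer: 191/78 ≈ 2.4487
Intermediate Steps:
I(N) = 0
o(p) = 3 (o(p) = 3 - 1*0 = 3 + 0 = 3)
K(m, Q) = 6 (K(m, Q) = 6 + 0 = 6)
h(V) = 1/(2*V)
H(f) = (5 + f)²
(h(1) + 477)/(74 + H(K(5, o(6)))) = ((½)/1 + 477)/(74 + (5 + 6)²) = ((½)*1 + 477)/(74 + 11²) = (½ + 477)/(74 + 121) = (955/2)/195 = (955/2)*(1/195) = 191/78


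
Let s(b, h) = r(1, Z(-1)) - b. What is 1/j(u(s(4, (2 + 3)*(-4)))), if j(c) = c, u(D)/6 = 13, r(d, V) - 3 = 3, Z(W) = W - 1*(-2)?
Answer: 1/78 ≈ 0.012821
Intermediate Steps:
Z(W) = 2 + W (Z(W) = W + 2 = 2 + W)
r(d, V) = 6 (r(d, V) = 3 + 3 = 6)
s(b, h) = 6 - b
u(D) = 78 (u(D) = 6*13 = 78)
1/j(u(s(4, (2 + 3)*(-4)))) = 1/78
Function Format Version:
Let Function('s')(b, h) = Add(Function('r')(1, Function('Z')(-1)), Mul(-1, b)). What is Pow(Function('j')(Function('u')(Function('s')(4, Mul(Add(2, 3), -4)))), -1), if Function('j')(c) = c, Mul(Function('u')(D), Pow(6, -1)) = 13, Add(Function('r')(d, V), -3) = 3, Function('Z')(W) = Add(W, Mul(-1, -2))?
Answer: Rational(1, 78) ≈ 0.012821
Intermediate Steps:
Function('Z')(W) = Add(2, W) (Function('Z')(W) = Add(W, 2) = Add(2, W))
Function('r')(d, V) = 6 (Function('r')(d, V) = Add(3, 3) = 6)
Function('s')(b, h) = Add(6, Mul(-1, b))
Function('u')(D) = 78 (Function('u')(D) = Mul(6, 13) = 78)
Pow(Function('j')(Function('u')(Function('s')(4, Mul(Add(2, 3), -4)))), -1) = Pow(78, -1) = Rational(1, 78)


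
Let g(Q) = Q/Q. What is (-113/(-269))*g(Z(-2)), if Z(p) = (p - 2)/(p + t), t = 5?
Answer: 113/269 ≈ 0.42007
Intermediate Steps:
Z(p) = (-2 + p)/(5 + p) (Z(p) = (p - 2)/(p + 5) = (-2 + p)/(5 + p))
g(Q) = 1
(-113/(-269))*g(Z(-2)) = -113/(-269)*1 = -113*(-1/269)*1 = (113/269)*1 = 113/269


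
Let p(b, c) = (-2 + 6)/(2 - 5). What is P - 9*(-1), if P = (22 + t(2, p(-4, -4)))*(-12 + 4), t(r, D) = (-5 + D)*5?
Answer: 259/3 ≈ 86.333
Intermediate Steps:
p(b, c) = -4/3 (p(b, c) = 4/(-3) = 4*(-1/3) = -4/3)
t(r, D) = -25 + 5*D
P = 232/3 (P = (22 + (-25 + 5*(-4/3)))*(-12 + 4) = (22 + (-25 - 20/3))*(-8) = (22 - 95/3)*(-8) = -29/3*(-8) = 232/3 ≈ 77.333)
P - 9*(-1) = 232/3 - 9*(-1) = 232/3 + 9 = 259/3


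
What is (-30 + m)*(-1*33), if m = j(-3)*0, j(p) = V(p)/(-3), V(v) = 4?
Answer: 990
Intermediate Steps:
j(p) = -4/3 (j(p) = 4/(-3) = 4*(-⅓) = -4/3)
m = 0 (m = -4/3*0 = 0)
(-30 + m)*(-1*33) = (-30 + 0)*(-1*33) = -30*(-33) = 990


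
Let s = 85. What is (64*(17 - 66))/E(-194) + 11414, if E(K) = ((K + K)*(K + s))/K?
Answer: 1245694/109 ≈ 11428.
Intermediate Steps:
E(K) = 170 + 2*K (E(K) = ((K + K)*(K + 85))/K = ((2*K)*(85 + K))/K = (2*K*(85 + K))/K = 170 + 2*K)
(64*(17 - 66))/E(-194) + 11414 = (64*(17 - 66))/(170 + 2*(-194)) + 11414 = (64*(-49))/(170 - 388) + 11414 = -3136/(-218) + 11414 = -3136*(-1/218) + 11414 = 1568/109 + 11414 = 1245694/109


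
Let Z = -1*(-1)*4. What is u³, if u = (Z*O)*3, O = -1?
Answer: -1728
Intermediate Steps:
Z = 4 (Z = 1*4 = 4)
u = -12 (u = (4*(-1))*3 = -4*3 = -12)
u³ = (-12)³ = -1728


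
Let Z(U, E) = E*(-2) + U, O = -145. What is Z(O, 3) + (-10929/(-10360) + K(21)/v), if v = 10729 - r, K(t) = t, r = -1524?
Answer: -19033972483/126941080 ≈ -149.94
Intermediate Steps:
v = 12253 (v = 10729 - 1*(-1524) = 10729 + 1524 = 12253)
Z(U, E) = U - 2*E (Z(U, E) = -2*E + U = U - 2*E)
Z(O, 3) + (-10929/(-10360) + K(21)/v) = (-145 - 2*3) + (-10929/(-10360) + 21/12253) = (-145 - 6) + (-10929*(-1/10360) + 21*(1/12253)) = -151 + (10929/10360 + 21/12253) = -151 + 134130597/126941080 = -19033972483/126941080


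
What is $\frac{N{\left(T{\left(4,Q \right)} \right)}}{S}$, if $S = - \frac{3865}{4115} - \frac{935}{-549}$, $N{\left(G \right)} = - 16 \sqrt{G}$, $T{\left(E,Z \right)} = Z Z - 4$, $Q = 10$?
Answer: $- \frac{3614616 \sqrt{6}}{43141} \approx -205.23$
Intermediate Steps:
$T{\left(E,Z \right)} = -4 + Z^{2}$ ($T{\left(E,Z \right)} = Z^{2} - 4 = -4 + Z^{2}$)
$S = \frac{345128}{451827}$ ($S = \left(-3865\right) \frac{1}{4115} - - \frac{935}{549} = - \frac{773}{823} + \frac{935}{549} = \frac{345128}{451827} \approx 0.76385$)
$\frac{N{\left(T{\left(4,Q \right)} \right)}}{S} = \frac{\left(-16\right) \sqrt{-4 + 10^{2}}}{\frac{345128}{451827}} = - 16 \sqrt{-4 + 100} \cdot \frac{451827}{345128} = - 16 \sqrt{96} \cdot \frac{451827}{345128} = - 16 \cdot 4 \sqrt{6} \cdot \frac{451827}{345128} = - 64 \sqrt{6} \cdot \frac{451827}{345128} = - \frac{3614616 \sqrt{6}}{43141}$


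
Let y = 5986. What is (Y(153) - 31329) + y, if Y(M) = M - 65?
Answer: -25255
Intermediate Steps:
Y(M) = -65 + M
(Y(153) - 31329) + y = ((-65 + 153) - 31329) + 5986 = (88 - 31329) + 5986 = -31241 + 5986 = -25255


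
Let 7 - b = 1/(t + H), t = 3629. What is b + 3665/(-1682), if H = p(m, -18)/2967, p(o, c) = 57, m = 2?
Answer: 14551174201/3018433100 ≈ 4.8208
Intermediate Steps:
H = 19/989 (H = 57/2967 = 57*(1/2967) = 19/989 ≈ 0.019211)
b = 25122711/3589100 (b = 7 - 1/(3629 + 19/989) = 7 - 1/3589100/989 = 7 - 1*989/3589100 = 7 - 989/3589100 = 25122711/3589100 ≈ 6.9997)
b + 3665/(-1682) = 25122711/3589100 + 3665/(-1682) = 25122711/3589100 + 3665*(-1/1682) = 25122711/3589100 - 3665/1682 = 14551174201/3018433100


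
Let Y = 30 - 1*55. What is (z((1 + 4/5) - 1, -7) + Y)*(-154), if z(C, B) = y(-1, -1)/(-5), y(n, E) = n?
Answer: 19096/5 ≈ 3819.2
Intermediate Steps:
Y = -25 (Y = 30 - 55 = -25)
z(C, B) = ⅕ (z(C, B) = -1/(-5) = -1*(-⅕) = ⅕)
(z((1 + 4/5) - 1, -7) + Y)*(-154) = (⅕ - 25)*(-154) = -124/5*(-154) = 19096/5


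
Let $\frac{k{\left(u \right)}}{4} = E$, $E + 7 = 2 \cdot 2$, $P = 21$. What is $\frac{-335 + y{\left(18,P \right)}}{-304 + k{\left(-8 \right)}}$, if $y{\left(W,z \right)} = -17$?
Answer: $\frac{88}{79} \approx 1.1139$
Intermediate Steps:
$E = -3$ ($E = -7 + 2 \cdot 2 = -7 + 4 = -3$)
$k{\left(u \right)} = -12$ ($k{\left(u \right)} = 4 \left(-3\right) = -12$)
$\frac{-335 + y{\left(18,P \right)}}{-304 + k{\left(-8 \right)}} = \frac{-335 - 17}{-304 - 12} = - \frac{352}{-316} = \left(-352\right) \left(- \frac{1}{316}\right) = \frac{88}{79}$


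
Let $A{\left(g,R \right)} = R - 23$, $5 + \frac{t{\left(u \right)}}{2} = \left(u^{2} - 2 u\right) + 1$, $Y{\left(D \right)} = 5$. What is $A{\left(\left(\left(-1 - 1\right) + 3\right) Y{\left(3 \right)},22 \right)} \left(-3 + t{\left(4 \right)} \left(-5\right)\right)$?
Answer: $43$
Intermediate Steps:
$t{\left(u \right)} = -8 - 4 u + 2 u^{2}$ ($t{\left(u \right)} = -10 + 2 \left(\left(u^{2} - 2 u\right) + 1\right) = -10 + 2 \left(1 + u^{2} - 2 u\right) = -10 + \left(2 - 4 u + 2 u^{2}\right) = -8 - 4 u + 2 u^{2}$)
$A{\left(g,R \right)} = -23 + R$
$A{\left(\left(\left(-1 - 1\right) + 3\right) Y{\left(3 \right)},22 \right)} \left(-3 + t{\left(4 \right)} \left(-5\right)\right) = \left(-23 + 22\right) \left(-3 + \left(-8 - 16 + 2 \cdot 4^{2}\right) \left(-5\right)\right) = - (-3 + \left(-8 - 16 + 2 \cdot 16\right) \left(-5\right)) = - (-3 + \left(-8 - 16 + 32\right) \left(-5\right)) = - (-3 + 8 \left(-5\right)) = - (-3 - 40) = \left(-1\right) \left(-43\right) = 43$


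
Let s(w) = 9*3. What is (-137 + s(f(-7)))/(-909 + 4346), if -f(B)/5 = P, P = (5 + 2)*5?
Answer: -110/3437 ≈ -0.032005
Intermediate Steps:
P = 35 (P = 7*5 = 35)
f(B) = -175 (f(B) = -5*35 = -175)
s(w) = 27
(-137 + s(f(-7)))/(-909 + 4346) = (-137 + 27)/(-909 + 4346) = -110/3437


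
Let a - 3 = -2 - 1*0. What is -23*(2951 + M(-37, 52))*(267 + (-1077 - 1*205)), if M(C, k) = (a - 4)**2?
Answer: 69101200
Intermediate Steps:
a = 1 (a = 3 + (-2 - 1*0) = 3 + (-2 + 0) = 3 - 2 = 1)
M(C, k) = 9 (M(C, k) = (1 - 4)**2 = (-3)**2 = 9)
-23*(2951 + M(-37, 52))*(267 + (-1077 - 1*205)) = -23*(2951 + 9)*(267 + (-1077 - 1*205)) = -68080*(267 + (-1077 - 205)) = -68080*(267 - 1282) = -68080*(-1015) = -23*(-3004400) = 69101200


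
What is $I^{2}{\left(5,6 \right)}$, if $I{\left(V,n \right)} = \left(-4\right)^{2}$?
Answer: $256$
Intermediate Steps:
$I{\left(V,n \right)} = 16$
$I^{2}{\left(5,6 \right)} = 16^{2} = 256$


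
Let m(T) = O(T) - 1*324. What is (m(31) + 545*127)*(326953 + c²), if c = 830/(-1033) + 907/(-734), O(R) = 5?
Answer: 3237558539046774730472/143725150321 ≈ 2.2526e+10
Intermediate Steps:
c = -1546151/758222 (c = 830*(-1/1033) + 907*(-1/734) = -830/1033 - 907/734 = -1546151/758222 ≈ -2.0392)
m(T) = -319 (m(T) = 5 - 1*324 = 5 - 324 = -319)
(m(31) + 545*127)*(326953 + c²) = (-319 + 545*127)*(326953 + (-1546151/758222)²) = (-319 + 69215)*(326953 + 2390582914801/574900601284) = 68896*(187967866874522453/574900601284) = 3237558539046774730472/143725150321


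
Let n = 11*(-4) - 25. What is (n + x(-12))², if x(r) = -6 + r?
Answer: 7569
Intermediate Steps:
n = -69 (n = -44 - 25 = -69)
(n + x(-12))² = (-69 + (-6 - 12))² = (-69 - 18)² = (-87)² = 7569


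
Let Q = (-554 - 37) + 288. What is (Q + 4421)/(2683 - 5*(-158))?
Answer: 4118/3473 ≈ 1.1857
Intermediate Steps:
Q = -303 (Q = -591 + 288 = -303)
(Q + 4421)/(2683 - 5*(-158)) = (-303 + 4421)/(2683 - 5*(-158)) = 4118/(2683 + 790) = 4118/3473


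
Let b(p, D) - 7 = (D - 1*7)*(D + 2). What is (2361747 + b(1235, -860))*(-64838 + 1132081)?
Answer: 3314472550520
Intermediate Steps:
b(p, D) = 7 + (-7 + D)*(2 + D) (b(p, D) = 7 + (D - 1*7)*(D + 2) = 7 + (D - 7)*(2 + D) = 7 + (-7 + D)*(2 + D))
(2361747 + b(1235, -860))*(-64838 + 1132081) = (2361747 + (-7 + (-860)**2 - 5*(-860)))*(-64838 + 1132081) = (2361747 + (-7 + 739600 + 4300))*1067243 = (2361747 + 743893)*1067243 = 3105640*1067243 = 3314472550520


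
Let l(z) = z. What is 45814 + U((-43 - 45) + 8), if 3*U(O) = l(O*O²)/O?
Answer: 143842/3 ≈ 47947.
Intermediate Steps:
U(O) = O²/3 (U(O) = ((O*O²)/O)/3 = (O³/O)/3 = O²/3)
45814 + U((-43 - 45) + 8) = 45814 + ((-43 - 45) + 8)²/3 = 45814 + (-88 + 8)²/3 = 45814 + (⅓)*(-80)² = 45814 + (⅓)*6400 = 45814 + 6400/3 = 143842/3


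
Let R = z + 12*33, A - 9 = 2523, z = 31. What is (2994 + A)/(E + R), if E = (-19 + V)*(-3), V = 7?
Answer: 5526/463 ≈ 11.935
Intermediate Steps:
A = 2532 (A = 9 + 2523 = 2532)
R = 427 (R = 31 + 12*33 = 31 + 396 = 427)
E = 36 (E = (-19 + 7)*(-3) = -12*(-3) = 36)
(2994 + A)/(E + R) = (2994 + 2532)/(36 + 427) = 5526/463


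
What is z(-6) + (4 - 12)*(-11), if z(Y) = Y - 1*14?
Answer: 68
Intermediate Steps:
z(Y) = -14 + Y (z(Y) = Y - 14 = -14 + Y)
z(-6) + (4 - 12)*(-11) = (-14 - 6) + (4 - 12)*(-11) = -20 - 8*(-11) = -20 + 88 = 68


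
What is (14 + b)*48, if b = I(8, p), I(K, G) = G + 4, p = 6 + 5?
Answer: 1392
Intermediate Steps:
p = 11
I(K, G) = 4 + G
b = 15 (b = 4 + 11 = 15)
(14 + b)*48 = (14 + 15)*48 = 29*48 = 1392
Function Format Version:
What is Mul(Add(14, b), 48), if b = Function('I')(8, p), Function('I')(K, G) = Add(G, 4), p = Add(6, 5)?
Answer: 1392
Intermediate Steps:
p = 11
Function('I')(K, G) = Add(4, G)
b = 15 (b = Add(4, 11) = 15)
Mul(Add(14, b), 48) = Mul(Add(14, 15), 48) = Mul(29, 48) = 1392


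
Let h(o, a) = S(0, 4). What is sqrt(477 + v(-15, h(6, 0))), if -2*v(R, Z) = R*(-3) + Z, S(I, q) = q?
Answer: sqrt(1810)/2 ≈ 21.272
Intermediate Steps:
h(o, a) = 4
v(R, Z) = -Z/2 + 3*R/2 (v(R, Z) = -(R*(-3) + Z)/2 = -(-3*R + Z)/2 = -(Z - 3*R)/2 = -Z/2 + 3*R/2)
sqrt(477 + v(-15, h(6, 0))) = sqrt(477 + (-1/2*4 + (3/2)*(-15))) = sqrt(477 + (-2 - 45/2)) = sqrt(477 - 49/2) = sqrt(905/2) = sqrt(1810)/2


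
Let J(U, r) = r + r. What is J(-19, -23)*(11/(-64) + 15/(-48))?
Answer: 713/32 ≈ 22.281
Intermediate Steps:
J(U, r) = 2*r
J(-19, -23)*(11/(-64) + 15/(-48)) = (2*(-23))*(11/(-64) + 15/(-48)) = -46*(11*(-1/64) + 15*(-1/48)) = -46*(-11/64 - 5/16) = -46*(-31/64) = 713/32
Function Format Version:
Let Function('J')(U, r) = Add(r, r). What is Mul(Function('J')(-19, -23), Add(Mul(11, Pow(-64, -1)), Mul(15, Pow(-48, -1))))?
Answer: Rational(713, 32) ≈ 22.281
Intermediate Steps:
Function('J')(U, r) = Mul(2, r)
Mul(Function('J')(-19, -23), Add(Mul(11, Pow(-64, -1)), Mul(15, Pow(-48, -1)))) = Mul(Mul(2, -23), Add(Mul(11, Pow(-64, -1)), Mul(15, Pow(-48, -1)))) = Mul(-46, Add(Mul(11, Rational(-1, 64)), Mul(15, Rational(-1, 48)))) = Mul(-46, Add(Rational(-11, 64), Rational(-5, 16))) = Mul(-46, Rational(-31, 64)) = Rational(713, 32)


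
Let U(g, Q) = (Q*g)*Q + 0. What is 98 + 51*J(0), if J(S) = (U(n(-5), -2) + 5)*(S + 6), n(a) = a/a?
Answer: 2852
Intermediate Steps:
n(a) = 1
U(g, Q) = g*Q² (U(g, Q) = g*Q² + 0 = g*Q²)
J(S) = 54 + 9*S (J(S) = (1*(-2)² + 5)*(S + 6) = (1*4 + 5)*(6 + S) = (4 + 5)*(6 + S) = 9*(6 + S) = 54 + 9*S)
98 + 51*J(0) = 98 + 51*(54 + 9*0) = 98 + 51*(54 + 0) = 98 + 51*54 = 98 + 2754 = 2852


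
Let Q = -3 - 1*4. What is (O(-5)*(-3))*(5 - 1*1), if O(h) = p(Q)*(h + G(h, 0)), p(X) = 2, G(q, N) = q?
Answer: 240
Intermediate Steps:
Q = -7 (Q = -3 - 4 = -7)
O(h) = 4*h (O(h) = 2*(h + h) = 2*(2*h) = 4*h)
(O(-5)*(-3))*(5 - 1*1) = ((4*(-5))*(-3))*(5 - 1*1) = (-20*(-3))*(5 - 1) = 60*4 = 240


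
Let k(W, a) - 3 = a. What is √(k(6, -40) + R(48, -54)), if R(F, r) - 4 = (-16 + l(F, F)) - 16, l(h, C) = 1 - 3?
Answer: I*√67 ≈ 8.1853*I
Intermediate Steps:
l(h, C) = -2
k(W, a) = 3 + a
R(F, r) = -30 (R(F, r) = 4 + ((-16 - 2) - 16) = 4 + (-18 - 16) = 4 - 34 = -30)
√(k(6, -40) + R(48, -54)) = √((3 - 40) - 30) = √(-37 - 30) = √(-67) = I*√67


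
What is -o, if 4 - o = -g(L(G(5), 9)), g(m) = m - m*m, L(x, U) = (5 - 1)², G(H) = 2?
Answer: 236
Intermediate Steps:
L(x, U) = 16 (L(x, U) = 4² = 16)
g(m) = m - m²
o = -236 (o = 4 - (-1)*16*(1 - 1*16) = 4 - (-1)*16*(1 - 16) = 4 - (-1)*16*(-15) = 4 - (-1)*(-240) = 4 - 1*240 = 4 - 240 = -236)
-o = -1*(-236) = 236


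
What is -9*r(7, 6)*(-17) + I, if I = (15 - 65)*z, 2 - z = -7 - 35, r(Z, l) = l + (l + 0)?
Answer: -364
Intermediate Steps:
r(Z, l) = 2*l (r(Z, l) = l + l = 2*l)
z = 44 (z = 2 - (-7 - 35) = 2 - 1*(-42) = 2 + 42 = 44)
I = -2200 (I = (15 - 65)*44 = -50*44 = -2200)
-9*r(7, 6)*(-17) + I = -18*6*(-17) - 2200 = -9*12*(-17) - 2200 = -108*(-17) - 2200 = 1836 - 2200 = -364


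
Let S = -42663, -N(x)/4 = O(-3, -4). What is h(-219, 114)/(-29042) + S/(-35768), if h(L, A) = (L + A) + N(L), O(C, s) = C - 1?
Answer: 621101099/519387128 ≈ 1.1958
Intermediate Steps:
O(C, s) = -1 + C
N(x) = 16 (N(x) = -4*(-1 - 3) = -4*(-4) = 16)
h(L, A) = 16 + A + L (h(L, A) = (L + A) + 16 = (A + L) + 16 = 16 + A + L)
h(-219, 114)/(-29042) + S/(-35768) = (16 + 114 - 219)/(-29042) - 42663/(-35768) = -89*(-1/29042) - 42663*(-1/35768) = 89/29042 + 42663/35768 = 621101099/519387128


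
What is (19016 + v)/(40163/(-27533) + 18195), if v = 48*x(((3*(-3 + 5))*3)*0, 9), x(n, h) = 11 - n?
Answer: 19218034/17890099 ≈ 1.0742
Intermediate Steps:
v = 528 (v = 48*(11 - (3*(-3 + 5))*3*0) = 48*(11 - (3*2)*3*0) = 48*(11 - 6*3*0) = 48*(11 - 18*0) = 48*(11 - 1*0) = 48*(11 + 0) = 48*11 = 528)
(19016 + v)/(40163/(-27533) + 18195) = (19016 + 528)/(40163/(-27533) + 18195) = 19544/(40163*(-1/27533) + 18195) = 19544/(-40163/27533 + 18195) = 19544/(500922772/27533) = 19544*(27533/500922772) = 19218034/17890099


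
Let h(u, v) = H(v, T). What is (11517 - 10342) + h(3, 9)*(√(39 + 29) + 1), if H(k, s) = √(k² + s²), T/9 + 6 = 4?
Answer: 1175 + 9*√5 + 18*√85 ≈ 1361.1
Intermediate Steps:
T = -18 (T = -54 + 9*4 = -54 + 36 = -18)
h(u, v) = √(324 + v²) (h(u, v) = √(v² + (-18)²) = √(v² + 324) = √(324 + v²))
(11517 - 10342) + h(3, 9)*(√(39 + 29) + 1) = (11517 - 10342) + √(324 + 9²)*(√(39 + 29) + 1) = 1175 + √(324 + 81)*(√68 + 1) = 1175 + √405*(2*√17 + 1) = 1175 + (9*√5)*(1 + 2*√17) = 1175 + 9*√5*(1 + 2*√17)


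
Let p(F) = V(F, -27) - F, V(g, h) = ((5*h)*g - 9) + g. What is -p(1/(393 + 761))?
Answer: 10521/1154 ≈ 9.1170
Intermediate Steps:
V(g, h) = -9 + g + 5*g*h (V(g, h) = (5*g*h - 9) + g = (-9 + 5*g*h) + g = -9 + g + 5*g*h)
p(F) = -9 - 135*F (p(F) = (-9 + F + 5*F*(-27)) - F = (-9 + F - 135*F) - F = (-9 - 134*F) - F = -9 - 135*F)
-p(1/(393 + 761)) = -(-9 - 135/(393 + 761)) = -(-9 - 135/1154) = -1*(-10521/1154) = 10521/1154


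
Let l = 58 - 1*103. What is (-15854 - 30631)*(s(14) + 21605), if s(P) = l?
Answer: -1002216600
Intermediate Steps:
l = -45 (l = 58 - 103 = -45)
s(P) = -45
(-15854 - 30631)*(s(14) + 21605) = (-15854 - 30631)*(-45 + 21605) = -46485*21560 = -1002216600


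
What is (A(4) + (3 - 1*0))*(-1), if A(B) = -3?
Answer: 0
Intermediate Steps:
(A(4) + (3 - 1*0))*(-1) = (-3 + (3 - 1*0))*(-1) = (-3 + (3 + 0))*(-1) = (-3 + 3)*(-1) = 0*(-1) = 0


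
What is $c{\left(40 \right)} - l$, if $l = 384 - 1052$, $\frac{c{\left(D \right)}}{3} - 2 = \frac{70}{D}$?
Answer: $\frac{2717}{4} \approx 679.25$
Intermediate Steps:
$c{\left(D \right)} = 6 + \frac{210}{D}$ ($c{\left(D \right)} = 6 + 3 \frac{70}{D} = 6 + \frac{210}{D}$)
$l = -668$
$c{\left(40 \right)} - l = \left(6 + \frac{210}{40}\right) - -668 = \left(6 + 210 \cdot \frac{1}{40}\right) + 668 = \left(6 + \frac{21}{4}\right) + 668 = \frac{45}{4} + 668 = \frac{2717}{4}$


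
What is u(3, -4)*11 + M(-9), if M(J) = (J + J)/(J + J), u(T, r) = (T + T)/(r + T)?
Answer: -65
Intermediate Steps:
u(T, r) = 2*T/(T + r) (u(T, r) = (2*T)/(T + r) = 2*T/(T + r))
M(J) = 1 (M(J) = (2*J)/((2*J)) = (2*J)*(1/(2*J)) = 1)
u(3, -4)*11 + M(-9) = (2*3/(3 - 4))*11 + 1 = (2*3/(-1))*11 + 1 = (2*3*(-1))*11 + 1 = -6*11 + 1 = -66 + 1 = -65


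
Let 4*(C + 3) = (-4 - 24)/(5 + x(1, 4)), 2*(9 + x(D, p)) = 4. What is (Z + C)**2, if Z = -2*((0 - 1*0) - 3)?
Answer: 169/4 ≈ 42.250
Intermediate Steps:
x(D, p) = -7 (x(D, p) = -9 + (1/2)*4 = -9 + 2 = -7)
Z = 6 (Z = -2*((0 + 0) - 3) = -2*(0 - 3) = -2*(-3) = 6)
C = 1/2 (C = -3 + ((-4 - 24)/(5 - 7))/4 = -3 + (-28/(-2))/4 = -3 + (-28*(-1/2))/4 = -3 + (1/4)*14 = -3 + 7/2 = 1/2 ≈ 0.50000)
(Z + C)**2 = (6 + 1/2)**2 = (13/2)**2 = 169/4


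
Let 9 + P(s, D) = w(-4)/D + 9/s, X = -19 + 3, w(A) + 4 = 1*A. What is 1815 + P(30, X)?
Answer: 9034/5 ≈ 1806.8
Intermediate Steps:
w(A) = -4 + A (w(A) = -4 + 1*A = -4 + A)
X = -16
P(s, D) = -9 - 8/D + 9/s (P(s, D) = -9 + ((-4 - 4)/D + 9/s) = -9 + (-8/D + 9/s) = -9 - 8/D + 9/s)
1815 + P(30, X) = 1815 + (-9 - 8/(-16) + 9/30) = 1815 + (-9 - 8*(-1/16) + 9*(1/30)) = 1815 + (-9 + ½ + 3/10) = 1815 - 41/5 = 9034/5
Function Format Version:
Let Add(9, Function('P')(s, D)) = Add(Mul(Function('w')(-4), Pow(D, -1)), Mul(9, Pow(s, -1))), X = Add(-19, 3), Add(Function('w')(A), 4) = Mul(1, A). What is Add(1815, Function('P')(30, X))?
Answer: Rational(9034, 5) ≈ 1806.8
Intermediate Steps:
Function('w')(A) = Add(-4, A) (Function('w')(A) = Add(-4, Mul(1, A)) = Add(-4, A))
X = -16
Function('P')(s, D) = Add(-9, Mul(-8, Pow(D, -1)), Mul(9, Pow(s, -1))) (Function('P')(s, D) = Add(-9, Add(Mul(Add(-4, -4), Pow(D, -1)), Mul(9, Pow(s, -1)))) = Add(-9, Add(Mul(-8, Pow(D, -1)), Mul(9, Pow(s, -1)))) = Add(-9, Mul(-8, Pow(D, -1)), Mul(9, Pow(s, -1))))
Add(1815, Function('P')(30, X)) = Add(1815, Add(-9, Mul(-8, Pow(-16, -1)), Mul(9, Pow(30, -1)))) = Add(1815, Add(-9, Mul(-8, Rational(-1, 16)), Mul(9, Rational(1, 30)))) = Add(1815, Add(-9, Rational(1, 2), Rational(3, 10))) = Add(1815, Rational(-41, 5)) = Rational(9034, 5)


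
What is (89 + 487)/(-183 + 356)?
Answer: 576/173 ≈ 3.3295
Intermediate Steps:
(89 + 487)/(-183 + 356) = 576/173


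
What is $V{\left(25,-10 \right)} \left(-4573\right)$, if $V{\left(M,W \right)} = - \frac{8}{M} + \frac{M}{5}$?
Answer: $- \frac{535041}{25} \approx -21402.0$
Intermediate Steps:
$V{\left(M,W \right)} = - \frac{8}{M} + \frac{M}{5}$ ($V{\left(M,W \right)} = - \frac{8}{M} + M \frac{1}{5} = - \frac{8}{M} + \frac{M}{5}$)
$V{\left(25,-10 \right)} \left(-4573\right) = \left(- \frac{8}{25} + \frac{1}{5} \cdot 25\right) \left(-4573\right) = \left(\left(-8\right) \frac{1}{25} + 5\right) \left(-4573\right) = \left(- \frac{8}{25} + 5\right) \left(-4573\right) = \frac{117}{25} \left(-4573\right) = - \frac{535041}{25}$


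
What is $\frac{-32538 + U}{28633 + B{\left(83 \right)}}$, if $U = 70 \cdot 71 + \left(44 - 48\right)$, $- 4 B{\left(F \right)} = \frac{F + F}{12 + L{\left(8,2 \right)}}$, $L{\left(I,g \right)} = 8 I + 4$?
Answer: $- \frac{4411520}{4581197} \approx -0.96296$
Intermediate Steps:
$L{\left(I,g \right)} = 4 + 8 I$
$B{\left(F \right)} = - \frac{F}{160}$ ($B{\left(F \right)} = - \frac{\left(F + F\right) \frac{1}{12 + \left(4 + 8 \cdot 8\right)}}{4} = - \frac{2 F \frac{1}{12 + \left(4 + 64\right)}}{4} = - \frac{2 F \frac{1}{12 + 68}}{4} = - \frac{2 F \frac{1}{80}}{4} = - \frac{\frac{1}{40} F}{4} = - \frac{F}{160}$)
$U = 4966$ ($U = 4970 - 4 = 4966$)
$\frac{-32538 + U}{28633 + B{\left(83 \right)}} = \frac{-32538 + 4966}{28633 - \frac{83}{160}} = - \frac{27572}{28633 - \frac{83}{160}} = - \frac{27572}{\frac{4581197}{160}} = \left(-27572\right) \frac{160}{4581197} = - \frac{4411520}{4581197}$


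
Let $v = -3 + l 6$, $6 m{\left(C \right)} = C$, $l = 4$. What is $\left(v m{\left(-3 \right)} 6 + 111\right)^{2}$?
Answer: $2304$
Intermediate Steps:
$m{\left(C \right)} = \frac{C}{6}$
$v = 21$ ($v = -3 + 4 \cdot 6 = -3 + 24 = 21$)
$\left(v m{\left(-3 \right)} 6 + 111\right)^{2} = \left(21 \cdot \frac{1}{6} \left(-3\right) 6 + 111\right)^{2} = \left(21 \left(- \frac{1}{2}\right) 6 + 111\right)^{2} = \left(\left(- \frac{21}{2}\right) 6 + 111\right)^{2} = \left(-63 + 111\right)^{2} = 48^{2} = 2304$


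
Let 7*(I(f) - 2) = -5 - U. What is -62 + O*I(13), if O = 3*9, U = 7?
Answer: -380/7 ≈ -54.286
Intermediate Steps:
O = 27
I(f) = 2/7 (I(f) = 2 + (-5 - 1*7)/7 = 2 + (-5 - 7)/7 = 2 + (1/7)*(-12) = 2 - 12/7 = 2/7)
-62 + O*I(13) = -62 + 27*(2/7) = -62 + 54/7 = -380/7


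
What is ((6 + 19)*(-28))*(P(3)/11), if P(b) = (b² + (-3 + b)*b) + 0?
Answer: -6300/11 ≈ -572.73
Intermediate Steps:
P(b) = b² + b*(-3 + b) (P(b) = (b² + b*(-3 + b)) + 0 = b² + b*(-3 + b))
((6 + 19)*(-28))*(P(3)/11) = ((6 + 19)*(-28))*((3*(-3 + 2*3))/11) = (25*(-28))*((3*(-3 + 6))*(1/11)) = -700*3*3/11 = -6300/11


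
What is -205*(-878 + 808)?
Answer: 14350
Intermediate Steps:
-205*(-878 + 808) = -205*(-70) = 14350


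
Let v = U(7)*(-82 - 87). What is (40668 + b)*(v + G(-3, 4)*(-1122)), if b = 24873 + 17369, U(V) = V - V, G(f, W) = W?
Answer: -372100080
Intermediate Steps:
U(V) = 0
b = 42242
v = 0 (v = 0*(-82 - 87) = 0*(-169) = 0)
(40668 + b)*(v + G(-3, 4)*(-1122)) = (40668 + 42242)*(0 + 4*(-1122)) = 82910*(0 - 4488) = 82910*(-4488) = -372100080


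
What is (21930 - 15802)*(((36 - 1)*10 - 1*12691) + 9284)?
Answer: -18733296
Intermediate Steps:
(21930 - 15802)*(((36 - 1)*10 - 1*12691) + 9284) = 6128*((35*10 - 12691) + 9284) = 6128*((350 - 12691) + 9284) = 6128*(-12341 + 9284) = 6128*(-3057) = -18733296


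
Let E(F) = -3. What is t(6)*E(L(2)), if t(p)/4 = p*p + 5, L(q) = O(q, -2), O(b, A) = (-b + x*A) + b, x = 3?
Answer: -492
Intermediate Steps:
O(b, A) = 3*A (O(b, A) = (-b + 3*A) + b = 3*A)
L(q) = -6 (L(q) = 3*(-2) = -6)
t(p) = 20 + 4*p**2 (t(p) = 4*(p*p + 5) = 4*(p**2 + 5) = 4*(5 + p**2) = 20 + 4*p**2)
t(6)*E(L(2)) = (20 + 4*6**2)*(-3) = (20 + 4*36)*(-3) = (20 + 144)*(-3) = 164*(-3) = -492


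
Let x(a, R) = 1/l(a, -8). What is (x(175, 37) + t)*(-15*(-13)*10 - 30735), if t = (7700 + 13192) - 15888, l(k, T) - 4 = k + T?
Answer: -432120925/3 ≈ -1.4404e+8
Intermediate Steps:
l(k, T) = 4 + T + k (l(k, T) = 4 + (k + T) = 4 + (T + k) = 4 + T + k)
x(a, R) = 1/(-4 + a) (x(a, R) = 1/(4 - 8 + a) = 1/(-4 + a))
t = 5004 (t = 20892 - 15888 = 5004)
(x(175, 37) + t)*(-15*(-13)*10 - 30735) = (1/(-4 + 175) + 5004)*(-15*(-13)*10 - 30735) = (1/171 + 5004)*(195*10 - 30735) = (1/171 + 5004)*(1950 - 30735) = (855685/171)*(-28785) = -432120925/3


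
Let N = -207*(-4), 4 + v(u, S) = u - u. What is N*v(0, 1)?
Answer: -3312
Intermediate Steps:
v(u, S) = -4 (v(u, S) = -4 + (u - u) = -4 + 0 = -4)
N = 828
N*v(0, 1) = 828*(-4) = -3312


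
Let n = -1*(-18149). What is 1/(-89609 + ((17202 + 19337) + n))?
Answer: -1/34921 ≈ -2.8636e-5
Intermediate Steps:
n = 18149
1/(-89609 + ((17202 + 19337) + n)) = 1/(-89609 + ((17202 + 19337) + 18149)) = 1/(-89609 + (36539 + 18149)) = 1/(-89609 + 54688) = 1/(-34921) = -1/34921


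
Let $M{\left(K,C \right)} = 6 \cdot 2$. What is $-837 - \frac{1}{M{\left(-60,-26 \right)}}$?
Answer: $- \frac{10045}{12} \approx -837.08$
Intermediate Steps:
$M{\left(K,C \right)} = 12$
$-837 - \frac{1}{M{\left(-60,-26 \right)}} = -837 - \frac{1}{12} = - \frac{10045}{12}$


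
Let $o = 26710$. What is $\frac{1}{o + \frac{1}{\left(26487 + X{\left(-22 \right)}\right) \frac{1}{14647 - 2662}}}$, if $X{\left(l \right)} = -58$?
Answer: $\frac{26429}{705930575} \approx 3.7439 \cdot 10^{-5}$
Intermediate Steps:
$\frac{1}{o + \frac{1}{\left(26487 + X{\left(-22 \right)}\right) \frac{1}{14647 - 2662}}} = \frac{1}{26710 + \frac{1}{\left(26487 - 58\right) \frac{1}{14647 - 2662}}} = \frac{1}{26710 + \frac{1}{26429 \cdot \frac{1}{11985}}} = \frac{1}{26710 + \frac{1}{\frac{26429}{11985}}} = \frac{1}{26710 + \frac{11985}{26429}} = \frac{1}{\frac{705930575}{26429}} = \frac{26429}{705930575}$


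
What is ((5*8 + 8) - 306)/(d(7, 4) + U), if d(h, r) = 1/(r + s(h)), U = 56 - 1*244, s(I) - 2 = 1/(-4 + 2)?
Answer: 1419/1033 ≈ 1.3737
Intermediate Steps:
s(I) = 3/2 (s(I) = 2 + 1/(-4 + 2) = 2 + 1/(-2) = 2 - 1/2 = 3/2)
U = -188 (U = 56 - 244 = -188)
d(h, r) = 1/(3/2 + r) (d(h, r) = 1/(r + 3/2) = 1/(3/2 + r))
((5*8 + 8) - 306)/(d(7, 4) + U) = ((5*8 + 8) - 306)/(2/(3 + 2*4) - 188) = ((40 + 8) - 306)/(2/(3 + 8) - 188) = (48 - 306)/(2/11 - 188) = -258/(2*(1/11) - 188) = -258/(2/11 - 188) = -258/(-2066/11) = -258*(-11/2066) = 1419/1033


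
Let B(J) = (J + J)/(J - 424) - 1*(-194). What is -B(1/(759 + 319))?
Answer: -88671772/457071 ≈ -194.00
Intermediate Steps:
B(J) = 194 + 2*J/(-424 + J) (B(J) = (2*J)/(-424 + J) + 194 = 2*J/(-424 + J) + 194 = 194 + 2*J/(-424 + J))
-B(1/(759 + 319)) = -4*(-20564 + 49/(759 + 319))/(-424 + 1/(759 + 319)) = -4*(-20564 + 49/1078)/(-424 + 1/1078) = -4*(-20564 + 49*(1/1078))/(-424 + 1/1078) = -4*(-20564 + 1/22)/(-457071/1078) = -4*(-1078)*(-452407)/(457071*22) = -1*88671772/457071 = -88671772/457071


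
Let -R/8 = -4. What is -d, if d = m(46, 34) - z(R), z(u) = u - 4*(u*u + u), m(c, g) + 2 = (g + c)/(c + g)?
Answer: -4191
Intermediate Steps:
m(c, g) = -1 (m(c, g) = -2 + (g + c)/(c + g) = -2 + (c + g)/(c + g) = -2 + 1 = -1)
R = 32 (R = -8*(-4) = 32)
z(u) = -4*u² - 3*u (z(u) = u - 4*(u² + u) = u - 4*(u + u²) = u + (-4*u - 4*u²) = -4*u² - 3*u)
d = 4191 (d = -1 - (-1)*32*(3 + 4*32) = -1 - (-1)*32*(3 + 128) = -1 - (-1)*32*131 = -1 - 1*(-4192) = -1 + 4192 = 4191)
-d = -1*4191 = -4191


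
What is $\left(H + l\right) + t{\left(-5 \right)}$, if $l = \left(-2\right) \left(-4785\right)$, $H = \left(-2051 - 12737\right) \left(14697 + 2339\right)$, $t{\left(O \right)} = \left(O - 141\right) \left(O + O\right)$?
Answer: $-251917338$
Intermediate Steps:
$t{\left(O \right)} = 2 O \left(-141 + O\right)$ ($t{\left(O \right)} = \left(-141 + O\right) 2 O = 2 O \left(-141 + O\right)$)
$H = -251928368$ ($H = \left(-14788\right) 17036 = -251928368$)
$l = 9570$
$\left(H + l\right) + t{\left(-5 \right)} = \left(-251928368 + 9570\right) + 2 \left(-5\right) \left(-141 - 5\right) = -251918798 + 2 \left(-5\right) \left(-146\right) = -251918798 + 1460 = -251917338$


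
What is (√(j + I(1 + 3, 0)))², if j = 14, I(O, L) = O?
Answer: 18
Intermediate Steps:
(√(j + I(1 + 3, 0)))² = (√(14 + (1 + 3)))² = (√(14 + 4))² = (√18)² = (3*√2)² = 18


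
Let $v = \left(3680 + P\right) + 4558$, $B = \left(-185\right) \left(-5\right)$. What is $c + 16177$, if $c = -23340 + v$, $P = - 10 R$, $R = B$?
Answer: $-8175$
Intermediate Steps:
$B = 925$
$R = 925$
$P = -9250$ ($P = \left(-10\right) 925 = -9250$)
$v = -1012$ ($v = \left(3680 - 9250\right) + 4558 = -5570 + 4558 = -1012$)
$c = -24352$ ($c = -23340 - 1012 = -24352$)
$c + 16177 = -24352 + 16177 = -8175$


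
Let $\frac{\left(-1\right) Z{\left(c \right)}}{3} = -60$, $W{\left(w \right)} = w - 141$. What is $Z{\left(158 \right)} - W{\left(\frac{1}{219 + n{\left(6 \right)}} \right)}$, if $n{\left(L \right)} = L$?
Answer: $\frac{72224}{225} \approx 321.0$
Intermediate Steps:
$W{\left(w \right)} = -141 + w$
$Z{\left(c \right)} = 180$ ($Z{\left(c \right)} = \left(-3\right) \left(-60\right) = 180$)
$Z{\left(158 \right)} - W{\left(\frac{1}{219 + n{\left(6 \right)}} \right)} = 180 - \left(-141 + \frac{1}{219 + 6}\right) = 180 - \left(-141 + \frac{1}{225}\right) = 180 - - \frac{31724}{225} = 180 + \frac{31724}{225} = \frac{72224}{225}$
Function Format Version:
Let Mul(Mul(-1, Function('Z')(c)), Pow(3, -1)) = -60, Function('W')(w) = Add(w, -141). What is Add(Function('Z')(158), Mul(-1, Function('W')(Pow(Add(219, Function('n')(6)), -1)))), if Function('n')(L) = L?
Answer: Rational(72224, 225) ≈ 321.00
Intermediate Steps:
Function('W')(w) = Add(-141, w)
Function('Z')(c) = 180 (Function('Z')(c) = Mul(-3, -60) = 180)
Add(Function('Z')(158), Mul(-1, Function('W')(Pow(Add(219, Function('n')(6)), -1)))) = Add(180, Mul(-1, Add(-141, Pow(Add(219, 6), -1)))) = Add(180, Mul(-1, Add(-141, Pow(225, -1)))) = Add(180, Mul(-1, Add(-141, Rational(1, 225)))) = Add(180, Mul(-1, Rational(-31724, 225))) = Add(180, Rational(31724, 225)) = Rational(72224, 225)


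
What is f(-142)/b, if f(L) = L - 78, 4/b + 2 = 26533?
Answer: -1459205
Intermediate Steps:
b = 4/26531 (b = 4/(-2 + 26533) = 4/26531 ≈ 0.00015077)
f(L) = -78 + L
f(-142)/b = (-78 - 142)/(4/26531) = -220*26531/4 = -1459205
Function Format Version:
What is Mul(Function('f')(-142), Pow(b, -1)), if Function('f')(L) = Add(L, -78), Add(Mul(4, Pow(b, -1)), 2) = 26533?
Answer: -1459205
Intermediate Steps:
b = Rational(4, 26531) (b = Mul(4, Pow(Add(-2, 26533), -1)) = Mul(4, Pow(26531, -1)) = Mul(4, Rational(1, 26531)) = Rational(4, 26531) ≈ 0.00015077)
Function('f')(L) = Add(-78, L)
Mul(Function('f')(-142), Pow(b, -1)) = Mul(Add(-78, -142), Pow(Rational(4, 26531), -1)) = Mul(-220, Rational(26531, 4)) = -1459205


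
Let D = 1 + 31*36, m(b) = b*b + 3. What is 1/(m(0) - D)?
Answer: -1/1114 ≈ -0.00089767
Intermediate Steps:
m(b) = 3 + b**2 (m(b) = b**2 + 3 = 3 + b**2)
D = 1117 (D = 1 + 1116 = 1117)
1/(m(0) - D) = 1/((3 + 0**2) - 1*1117) = 1/((3 + 0) - 1117) = 1/(3 - 1117) = 1/(-1114) = -1/1114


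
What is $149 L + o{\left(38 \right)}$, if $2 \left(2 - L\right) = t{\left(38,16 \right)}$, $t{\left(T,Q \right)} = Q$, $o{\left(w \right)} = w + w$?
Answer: $-818$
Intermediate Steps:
$o{\left(w \right)} = 2 w$
$L = -6$ ($L = 2 - 8 = -6$)
$149 L + o{\left(38 \right)} = 149 \left(-6\right) + 2 \cdot 38 = -894 + 76 = -818$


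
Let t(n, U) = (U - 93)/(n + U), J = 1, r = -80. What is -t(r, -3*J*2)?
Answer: -99/86 ≈ -1.1512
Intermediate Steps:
t(n, U) = (-93 + U)/(U + n)
-t(r, -3*J*2) = -(-93 - 3*1*2)/(-3*1*2 - 80) = -(-93 - 3*2)/(-3*2 - 80) = -(-93 - 6)/(-6 - 80) = -(-99)/(-86) = -(-1)*(-99)/86 = -1*99/86 = -99/86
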